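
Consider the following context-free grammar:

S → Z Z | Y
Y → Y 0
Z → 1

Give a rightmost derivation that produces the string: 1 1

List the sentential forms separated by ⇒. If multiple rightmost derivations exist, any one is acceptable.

S ⇒ Z Z ⇒ Z 1 ⇒ 1 1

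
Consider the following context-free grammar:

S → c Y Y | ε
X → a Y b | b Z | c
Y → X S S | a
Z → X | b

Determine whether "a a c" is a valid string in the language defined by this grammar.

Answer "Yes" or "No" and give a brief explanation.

No - no valid derivation exists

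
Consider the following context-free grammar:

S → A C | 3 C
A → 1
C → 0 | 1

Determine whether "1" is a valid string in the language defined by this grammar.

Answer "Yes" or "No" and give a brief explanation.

No - no valid derivation exists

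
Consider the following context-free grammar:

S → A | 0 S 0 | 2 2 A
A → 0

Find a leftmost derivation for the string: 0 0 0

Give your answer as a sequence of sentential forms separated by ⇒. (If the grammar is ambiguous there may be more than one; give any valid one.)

S ⇒ 0 S 0 ⇒ 0 A 0 ⇒ 0 0 0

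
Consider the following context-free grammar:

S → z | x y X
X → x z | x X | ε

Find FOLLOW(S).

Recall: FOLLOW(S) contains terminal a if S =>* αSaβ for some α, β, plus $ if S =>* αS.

We compute FOLLOW(S) using the standard algorithm.
FOLLOW(S) starts with {$}.
FIRST(S) = {x, z}
FIRST(X) = {x, ε}
FOLLOW(S) = {$}
FOLLOW(X) = {$}
Therefore, FOLLOW(S) = {$}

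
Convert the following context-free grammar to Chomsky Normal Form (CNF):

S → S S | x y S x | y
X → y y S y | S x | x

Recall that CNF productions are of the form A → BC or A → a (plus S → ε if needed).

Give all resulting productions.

TX → x; TY → y; S → y; X → x; S → S S; S → TX X0; X0 → TY X1; X1 → S TX; X → TY X2; X2 → TY X3; X3 → S TY; X → S TX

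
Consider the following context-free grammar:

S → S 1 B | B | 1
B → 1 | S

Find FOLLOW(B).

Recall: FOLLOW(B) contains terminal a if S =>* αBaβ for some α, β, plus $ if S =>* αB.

We compute FOLLOW(B) using the standard algorithm.
FOLLOW(S) starts with {$}.
FIRST(B) = {1}
FIRST(S) = {1}
FOLLOW(B) = {$, 1}
FOLLOW(S) = {$, 1}
Therefore, FOLLOW(B) = {$, 1}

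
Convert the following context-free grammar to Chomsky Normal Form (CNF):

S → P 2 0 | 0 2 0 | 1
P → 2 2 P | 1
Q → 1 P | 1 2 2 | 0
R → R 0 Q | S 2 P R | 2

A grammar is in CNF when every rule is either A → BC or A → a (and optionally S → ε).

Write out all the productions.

T2 → 2; T0 → 0; S → 1; P → 1; T1 → 1; Q → 0; R → 2; S → P X0; X0 → T2 T0; S → T0 X1; X1 → T2 T0; P → T2 X2; X2 → T2 P; Q → T1 P; Q → T1 X3; X3 → T2 T2; R → R X4; X4 → T0 Q; R → S X5; X5 → T2 X6; X6 → P R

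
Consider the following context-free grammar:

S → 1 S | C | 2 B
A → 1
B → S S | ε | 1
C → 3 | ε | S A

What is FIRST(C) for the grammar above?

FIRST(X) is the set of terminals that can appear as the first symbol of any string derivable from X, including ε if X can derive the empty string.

We compute FIRST(C) using the standard algorithm.
FIRST(A) = {1}
FIRST(B) = {1, 2, 3, ε}
FIRST(C) = {1, 2, 3, ε}
FIRST(S) = {1, 2, 3, ε}
Therefore, FIRST(C) = {1, 2, 3, ε}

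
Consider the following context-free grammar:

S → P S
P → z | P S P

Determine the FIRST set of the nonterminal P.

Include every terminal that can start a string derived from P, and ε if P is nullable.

We compute FIRST(P) using the standard algorithm.
FIRST(P) = {z}
FIRST(S) = {z}
Therefore, FIRST(P) = {z}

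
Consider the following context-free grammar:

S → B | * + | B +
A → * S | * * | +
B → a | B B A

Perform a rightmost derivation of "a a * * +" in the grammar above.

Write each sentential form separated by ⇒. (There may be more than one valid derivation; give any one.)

S ⇒ B + ⇒ B B A + ⇒ B B * * + ⇒ B a * * + ⇒ a a * * +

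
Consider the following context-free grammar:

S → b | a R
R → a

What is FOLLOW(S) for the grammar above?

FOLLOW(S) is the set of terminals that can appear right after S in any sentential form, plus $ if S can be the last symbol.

We compute FOLLOW(S) using the standard algorithm.
FOLLOW(S) starts with {$}.
FIRST(R) = {a}
FIRST(S) = {a, b}
FOLLOW(R) = {$}
FOLLOW(S) = {$}
Therefore, FOLLOW(S) = {$}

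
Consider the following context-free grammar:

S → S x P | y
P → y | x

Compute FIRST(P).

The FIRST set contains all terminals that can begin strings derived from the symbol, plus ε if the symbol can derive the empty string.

We compute FIRST(P) using the standard algorithm.
FIRST(P) = {x, y}
FIRST(S) = {y}
Therefore, FIRST(P) = {x, y}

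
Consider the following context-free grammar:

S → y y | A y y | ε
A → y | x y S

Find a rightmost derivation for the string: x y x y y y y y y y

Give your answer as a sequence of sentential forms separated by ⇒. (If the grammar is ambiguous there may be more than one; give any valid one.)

S ⇒ A y y ⇒ x y S y y ⇒ x y A y y y y ⇒ x y x y S y y y y ⇒ x y x y y y y y y y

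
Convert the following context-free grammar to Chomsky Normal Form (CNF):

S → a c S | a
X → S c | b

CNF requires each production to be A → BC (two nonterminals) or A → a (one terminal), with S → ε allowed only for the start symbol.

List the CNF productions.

TA → a; TC → c; S → a; X → b; S → TA X0; X0 → TC S; X → S TC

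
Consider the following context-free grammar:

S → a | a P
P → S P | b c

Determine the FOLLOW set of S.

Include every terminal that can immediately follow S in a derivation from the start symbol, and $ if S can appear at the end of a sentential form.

We compute FOLLOW(S) using the standard algorithm.
FOLLOW(S) starts with {$}.
FIRST(P) = {a, b}
FIRST(S) = {a}
FOLLOW(P) = {$, a, b}
FOLLOW(S) = {$, a, b}
Therefore, FOLLOW(S) = {$, a, b}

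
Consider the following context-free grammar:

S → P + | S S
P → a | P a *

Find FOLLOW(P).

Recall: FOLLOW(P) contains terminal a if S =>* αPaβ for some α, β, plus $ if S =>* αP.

We compute FOLLOW(P) using the standard algorithm.
FOLLOW(S) starts with {$}.
FIRST(P) = {a}
FIRST(S) = {a}
FOLLOW(P) = {+, a}
FOLLOW(S) = {$, a}
Therefore, FOLLOW(P) = {+, a}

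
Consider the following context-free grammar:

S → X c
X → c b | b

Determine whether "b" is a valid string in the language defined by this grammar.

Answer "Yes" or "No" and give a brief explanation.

No - no valid derivation exists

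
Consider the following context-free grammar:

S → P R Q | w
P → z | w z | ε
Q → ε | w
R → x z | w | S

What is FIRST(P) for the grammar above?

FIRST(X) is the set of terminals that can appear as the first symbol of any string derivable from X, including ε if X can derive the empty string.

We compute FIRST(P) using the standard algorithm.
FIRST(P) = {w, z, ε}
FIRST(Q) = {w, ε}
FIRST(R) = {w, x, z}
FIRST(S) = {w, x, z}
Therefore, FIRST(P) = {w, z, ε}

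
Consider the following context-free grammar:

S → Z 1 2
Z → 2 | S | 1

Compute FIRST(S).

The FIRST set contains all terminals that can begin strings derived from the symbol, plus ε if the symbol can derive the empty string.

We compute FIRST(S) using the standard algorithm.
FIRST(S) = {1, 2}
FIRST(Z) = {1, 2}
Therefore, FIRST(S) = {1, 2}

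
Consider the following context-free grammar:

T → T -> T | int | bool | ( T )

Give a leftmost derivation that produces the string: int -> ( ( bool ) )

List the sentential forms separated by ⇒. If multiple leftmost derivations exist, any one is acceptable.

T ⇒ T -> T ⇒ int -> T ⇒ int -> ( T ) ⇒ int -> ( ( T ) ) ⇒ int -> ( ( bool ) )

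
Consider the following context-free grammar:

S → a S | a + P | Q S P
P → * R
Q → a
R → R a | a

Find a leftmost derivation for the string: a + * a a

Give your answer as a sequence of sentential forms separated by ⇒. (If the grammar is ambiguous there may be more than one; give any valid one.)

S ⇒ a + P ⇒ a + * R ⇒ a + * R a ⇒ a + * a a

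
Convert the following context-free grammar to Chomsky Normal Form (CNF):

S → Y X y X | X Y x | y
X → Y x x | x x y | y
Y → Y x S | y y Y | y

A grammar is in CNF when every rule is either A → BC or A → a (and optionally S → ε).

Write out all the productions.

TY → y; TX → x; S → y; X → y; Y → y; S → Y X0; X0 → X X1; X1 → TY X; S → X X2; X2 → Y TX; X → Y X3; X3 → TX TX; X → TX X4; X4 → TX TY; Y → Y X5; X5 → TX S; Y → TY X6; X6 → TY Y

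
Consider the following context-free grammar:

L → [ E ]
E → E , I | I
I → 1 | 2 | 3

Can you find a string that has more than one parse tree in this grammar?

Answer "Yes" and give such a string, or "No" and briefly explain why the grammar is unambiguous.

No - the grammar is unambiguous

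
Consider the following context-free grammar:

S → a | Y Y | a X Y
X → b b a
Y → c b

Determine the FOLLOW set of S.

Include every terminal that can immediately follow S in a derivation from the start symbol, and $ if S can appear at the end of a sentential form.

We compute FOLLOW(S) using the standard algorithm.
FOLLOW(S) starts with {$}.
FIRST(S) = {a, c}
FIRST(X) = {b}
FIRST(Y) = {c}
FOLLOW(S) = {$}
FOLLOW(X) = {c}
FOLLOW(Y) = {$, c}
Therefore, FOLLOW(S) = {$}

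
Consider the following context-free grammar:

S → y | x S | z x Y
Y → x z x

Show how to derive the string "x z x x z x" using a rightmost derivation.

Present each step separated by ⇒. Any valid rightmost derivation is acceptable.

S ⇒ x S ⇒ x z x Y ⇒ x z x x z x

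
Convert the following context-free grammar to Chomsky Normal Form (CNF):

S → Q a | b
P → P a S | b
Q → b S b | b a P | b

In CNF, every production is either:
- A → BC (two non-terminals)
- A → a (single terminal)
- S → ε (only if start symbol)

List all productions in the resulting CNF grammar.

TA → a; S → b; P → b; TB → b; Q → b; S → Q TA; P → P X0; X0 → TA S; Q → TB X1; X1 → S TB; Q → TB X2; X2 → TA P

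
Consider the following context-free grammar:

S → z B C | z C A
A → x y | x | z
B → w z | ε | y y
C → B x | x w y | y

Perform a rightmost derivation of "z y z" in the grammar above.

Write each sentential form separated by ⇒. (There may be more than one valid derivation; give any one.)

S ⇒ z C A ⇒ z C z ⇒ z y z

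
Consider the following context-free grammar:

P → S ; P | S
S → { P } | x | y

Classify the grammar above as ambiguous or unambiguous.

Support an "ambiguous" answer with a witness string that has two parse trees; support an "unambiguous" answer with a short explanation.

Unambiguous - every string in the language has a unique parse tree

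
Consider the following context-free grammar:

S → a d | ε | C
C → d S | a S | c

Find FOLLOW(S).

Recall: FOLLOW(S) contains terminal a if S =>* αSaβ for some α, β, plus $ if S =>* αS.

We compute FOLLOW(S) using the standard algorithm.
FOLLOW(S) starts with {$}.
FIRST(C) = {a, c, d}
FIRST(S) = {a, c, d, ε}
FOLLOW(C) = {$}
FOLLOW(S) = {$}
Therefore, FOLLOW(S) = {$}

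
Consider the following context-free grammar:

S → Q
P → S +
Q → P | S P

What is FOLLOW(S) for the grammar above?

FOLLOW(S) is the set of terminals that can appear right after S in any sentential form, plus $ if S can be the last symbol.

We compute FOLLOW(S) using the standard algorithm.
FOLLOW(S) starts with {$}.
FIRST(P) = {}
FIRST(Q) = {}
FIRST(S) = {}
FOLLOW(P) = {$, +}
FOLLOW(Q) = {$, +}
FOLLOW(S) = {$, +}
Therefore, FOLLOW(S) = {$, +}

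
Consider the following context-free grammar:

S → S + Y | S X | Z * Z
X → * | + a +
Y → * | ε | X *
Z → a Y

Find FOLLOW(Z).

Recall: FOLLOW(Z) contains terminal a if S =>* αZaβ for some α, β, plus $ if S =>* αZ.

We compute FOLLOW(Z) using the standard algorithm.
FOLLOW(S) starts with {$}.
FIRST(S) = {a}
FIRST(X) = {*, +}
FIRST(Y) = {*, +, ε}
FIRST(Z) = {a}
FOLLOW(S) = {$, *, +}
FOLLOW(X) = {$, *, +}
FOLLOW(Y) = {$, *, +}
FOLLOW(Z) = {$, *, +}
Therefore, FOLLOW(Z) = {$, *, +}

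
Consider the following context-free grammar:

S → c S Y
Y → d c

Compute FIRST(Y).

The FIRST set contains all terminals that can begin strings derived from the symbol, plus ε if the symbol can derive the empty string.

We compute FIRST(Y) using the standard algorithm.
FIRST(S) = {c}
FIRST(Y) = {d}
Therefore, FIRST(Y) = {d}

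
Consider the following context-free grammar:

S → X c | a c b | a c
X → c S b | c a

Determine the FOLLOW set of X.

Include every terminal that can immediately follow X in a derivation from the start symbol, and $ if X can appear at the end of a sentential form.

We compute FOLLOW(X) using the standard algorithm.
FOLLOW(S) starts with {$}.
FIRST(S) = {a, c}
FIRST(X) = {c}
FOLLOW(S) = {$, b}
FOLLOW(X) = {c}
Therefore, FOLLOW(X) = {c}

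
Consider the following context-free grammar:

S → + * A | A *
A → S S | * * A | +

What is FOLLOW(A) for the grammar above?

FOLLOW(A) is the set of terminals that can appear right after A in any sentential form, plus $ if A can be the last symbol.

We compute FOLLOW(A) using the standard algorithm.
FOLLOW(S) starts with {$}.
FIRST(A) = {*, +}
FIRST(S) = {*, +}
FOLLOW(A) = {$, *, +}
FOLLOW(S) = {$, *, +}
Therefore, FOLLOW(A) = {$, *, +}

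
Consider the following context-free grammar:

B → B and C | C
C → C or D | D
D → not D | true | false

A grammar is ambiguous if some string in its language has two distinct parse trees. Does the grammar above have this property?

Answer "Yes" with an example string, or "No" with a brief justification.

No - the grammar is unambiguous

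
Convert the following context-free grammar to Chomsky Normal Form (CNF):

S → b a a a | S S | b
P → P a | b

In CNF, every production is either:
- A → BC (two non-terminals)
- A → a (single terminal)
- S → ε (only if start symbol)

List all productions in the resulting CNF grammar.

TB → b; TA → a; S → b; P → b; S → TB X0; X0 → TA X1; X1 → TA TA; S → S S; P → P TA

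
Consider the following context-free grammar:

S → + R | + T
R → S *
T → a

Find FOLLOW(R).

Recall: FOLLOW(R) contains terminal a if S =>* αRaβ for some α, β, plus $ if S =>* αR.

We compute FOLLOW(R) using the standard algorithm.
FOLLOW(S) starts with {$}.
FIRST(R) = {+}
FIRST(S) = {+}
FIRST(T) = {a}
FOLLOW(R) = {$, *}
FOLLOW(S) = {$, *}
FOLLOW(T) = {$, *}
Therefore, FOLLOW(R) = {$, *}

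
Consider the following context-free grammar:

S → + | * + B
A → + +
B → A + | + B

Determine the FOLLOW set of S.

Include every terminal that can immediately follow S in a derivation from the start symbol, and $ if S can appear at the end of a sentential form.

We compute FOLLOW(S) using the standard algorithm.
FOLLOW(S) starts with {$}.
FIRST(A) = {+}
FIRST(B) = {+}
FIRST(S) = {*, +}
FOLLOW(A) = {+}
FOLLOW(B) = {$}
FOLLOW(S) = {$}
Therefore, FOLLOW(S) = {$}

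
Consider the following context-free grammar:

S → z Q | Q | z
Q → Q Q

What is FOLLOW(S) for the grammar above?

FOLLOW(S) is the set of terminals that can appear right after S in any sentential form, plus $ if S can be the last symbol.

We compute FOLLOW(S) using the standard algorithm.
FOLLOW(S) starts with {$}.
FIRST(Q) = {}
FIRST(S) = {z}
FOLLOW(Q) = {$}
FOLLOW(S) = {$}
Therefore, FOLLOW(S) = {$}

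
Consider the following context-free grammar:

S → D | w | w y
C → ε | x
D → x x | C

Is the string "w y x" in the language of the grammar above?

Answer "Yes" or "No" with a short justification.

No - no valid derivation exists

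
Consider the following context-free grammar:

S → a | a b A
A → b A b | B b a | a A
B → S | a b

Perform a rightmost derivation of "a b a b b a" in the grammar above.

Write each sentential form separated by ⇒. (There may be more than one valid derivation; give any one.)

S ⇒ a b A ⇒ a b B b a ⇒ a b a b b a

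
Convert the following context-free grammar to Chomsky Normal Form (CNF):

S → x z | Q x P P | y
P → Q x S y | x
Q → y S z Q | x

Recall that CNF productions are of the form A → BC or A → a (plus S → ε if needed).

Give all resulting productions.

TX → x; TZ → z; S → y; TY → y; P → x; Q → x; S → TX TZ; S → Q X0; X0 → TX X1; X1 → P P; P → Q X2; X2 → TX X3; X3 → S TY; Q → TY X4; X4 → S X5; X5 → TZ Q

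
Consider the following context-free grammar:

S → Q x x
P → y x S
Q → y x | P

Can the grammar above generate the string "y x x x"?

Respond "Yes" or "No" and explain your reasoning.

Yes - a valid derivation exists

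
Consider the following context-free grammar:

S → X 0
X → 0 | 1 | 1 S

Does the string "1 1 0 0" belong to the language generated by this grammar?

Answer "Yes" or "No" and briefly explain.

Yes - a valid derivation exists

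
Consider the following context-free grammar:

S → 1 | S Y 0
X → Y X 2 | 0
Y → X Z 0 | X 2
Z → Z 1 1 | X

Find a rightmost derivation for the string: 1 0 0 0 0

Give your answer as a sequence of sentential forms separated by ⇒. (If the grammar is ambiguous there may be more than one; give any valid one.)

S ⇒ S Y 0 ⇒ S X Z 0 0 ⇒ S X X 0 0 ⇒ S X 0 0 0 ⇒ S 0 0 0 0 ⇒ 1 0 0 0 0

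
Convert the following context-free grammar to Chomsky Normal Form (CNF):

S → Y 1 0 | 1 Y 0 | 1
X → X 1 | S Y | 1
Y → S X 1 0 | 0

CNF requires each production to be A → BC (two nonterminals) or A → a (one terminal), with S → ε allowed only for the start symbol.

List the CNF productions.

T1 → 1; T0 → 0; S → 1; X → 1; Y → 0; S → Y X0; X0 → T1 T0; S → T1 X1; X1 → Y T0; X → X T1; X → S Y; Y → S X2; X2 → X X3; X3 → T1 T0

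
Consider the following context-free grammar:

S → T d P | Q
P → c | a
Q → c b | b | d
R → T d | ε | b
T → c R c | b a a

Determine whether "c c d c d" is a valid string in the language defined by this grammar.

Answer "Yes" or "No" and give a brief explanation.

No - no valid derivation exists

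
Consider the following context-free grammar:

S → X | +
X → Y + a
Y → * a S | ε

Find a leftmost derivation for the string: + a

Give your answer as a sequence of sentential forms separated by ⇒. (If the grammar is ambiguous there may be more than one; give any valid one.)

S ⇒ X ⇒ Y + a ⇒ + a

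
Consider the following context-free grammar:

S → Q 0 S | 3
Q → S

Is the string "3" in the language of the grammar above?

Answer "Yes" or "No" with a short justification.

Yes - a valid derivation exists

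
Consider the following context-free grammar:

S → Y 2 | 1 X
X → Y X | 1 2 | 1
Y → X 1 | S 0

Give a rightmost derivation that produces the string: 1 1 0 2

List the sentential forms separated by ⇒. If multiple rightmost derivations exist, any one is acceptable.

S ⇒ Y 2 ⇒ S 0 2 ⇒ 1 X 0 2 ⇒ 1 1 0 2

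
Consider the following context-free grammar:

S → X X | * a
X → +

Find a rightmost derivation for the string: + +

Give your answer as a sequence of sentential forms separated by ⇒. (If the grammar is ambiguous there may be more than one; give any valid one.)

S ⇒ X X ⇒ X + ⇒ + +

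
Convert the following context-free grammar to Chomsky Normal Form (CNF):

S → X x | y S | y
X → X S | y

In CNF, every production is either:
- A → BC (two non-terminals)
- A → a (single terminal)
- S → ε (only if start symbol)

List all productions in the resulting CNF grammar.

TX → x; TY → y; S → y; X → y; S → X TX; S → TY S; X → X S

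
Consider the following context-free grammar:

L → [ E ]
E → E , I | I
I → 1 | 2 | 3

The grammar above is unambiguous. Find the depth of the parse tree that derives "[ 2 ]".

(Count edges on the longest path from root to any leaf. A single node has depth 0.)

3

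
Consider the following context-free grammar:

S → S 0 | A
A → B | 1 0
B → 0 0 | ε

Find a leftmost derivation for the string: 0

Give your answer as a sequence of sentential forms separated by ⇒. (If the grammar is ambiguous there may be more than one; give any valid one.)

S ⇒ S 0 ⇒ A 0 ⇒ B 0 ⇒ 0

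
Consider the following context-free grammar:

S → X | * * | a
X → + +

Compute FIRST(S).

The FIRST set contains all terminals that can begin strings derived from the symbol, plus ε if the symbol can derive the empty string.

We compute FIRST(S) using the standard algorithm.
FIRST(S) = {*, +, a}
FIRST(X) = {+}
Therefore, FIRST(S) = {*, +, a}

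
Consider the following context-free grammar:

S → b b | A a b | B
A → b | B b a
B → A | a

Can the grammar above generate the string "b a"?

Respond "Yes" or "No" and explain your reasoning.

No - no valid derivation exists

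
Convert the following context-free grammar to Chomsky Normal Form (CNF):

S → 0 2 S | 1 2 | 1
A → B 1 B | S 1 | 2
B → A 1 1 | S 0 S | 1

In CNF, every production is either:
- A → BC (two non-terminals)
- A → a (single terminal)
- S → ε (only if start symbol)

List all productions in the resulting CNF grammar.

T0 → 0; T2 → 2; T1 → 1; S → 1; A → 2; B → 1; S → T0 X0; X0 → T2 S; S → T1 T2; A → B X1; X1 → T1 B; A → S T1; B → A X2; X2 → T1 T1; B → S X3; X3 → T0 S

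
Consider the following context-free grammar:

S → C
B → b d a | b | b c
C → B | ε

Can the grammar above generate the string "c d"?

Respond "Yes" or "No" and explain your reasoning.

No - no valid derivation exists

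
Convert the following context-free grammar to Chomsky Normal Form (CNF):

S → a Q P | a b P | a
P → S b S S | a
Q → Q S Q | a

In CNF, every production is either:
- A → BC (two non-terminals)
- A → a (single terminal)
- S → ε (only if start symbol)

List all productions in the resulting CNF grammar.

TA → a; TB → b; S → a; P → a; Q → a; S → TA X0; X0 → Q P; S → TA X1; X1 → TB P; P → S X2; X2 → TB X3; X3 → S S; Q → Q X4; X4 → S Q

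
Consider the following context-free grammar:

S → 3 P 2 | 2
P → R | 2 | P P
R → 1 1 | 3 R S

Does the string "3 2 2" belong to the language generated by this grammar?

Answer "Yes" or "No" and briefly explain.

Yes - a valid derivation exists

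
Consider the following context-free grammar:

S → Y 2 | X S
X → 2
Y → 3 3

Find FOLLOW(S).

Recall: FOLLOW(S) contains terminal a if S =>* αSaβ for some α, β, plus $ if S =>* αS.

We compute FOLLOW(S) using the standard algorithm.
FOLLOW(S) starts with {$}.
FIRST(S) = {2, 3}
FIRST(X) = {2}
FIRST(Y) = {3}
FOLLOW(S) = {$}
FOLLOW(X) = {2, 3}
FOLLOW(Y) = {2}
Therefore, FOLLOW(S) = {$}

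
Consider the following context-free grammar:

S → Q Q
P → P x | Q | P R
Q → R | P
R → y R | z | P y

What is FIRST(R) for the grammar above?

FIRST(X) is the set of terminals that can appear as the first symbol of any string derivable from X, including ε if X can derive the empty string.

We compute FIRST(R) using the standard algorithm.
FIRST(P) = {y, z}
FIRST(Q) = {y, z}
FIRST(R) = {y, z}
FIRST(S) = {y, z}
Therefore, FIRST(R) = {y, z}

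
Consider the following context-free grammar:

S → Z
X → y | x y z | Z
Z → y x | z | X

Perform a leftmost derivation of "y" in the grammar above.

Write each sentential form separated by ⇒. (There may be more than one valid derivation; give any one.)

S ⇒ Z ⇒ X ⇒ Z ⇒ X ⇒ y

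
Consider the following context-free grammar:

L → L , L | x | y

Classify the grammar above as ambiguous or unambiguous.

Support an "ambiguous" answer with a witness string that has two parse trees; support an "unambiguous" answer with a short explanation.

Ambiguous - the string 'x , y , y , y , y' has two distinct parse trees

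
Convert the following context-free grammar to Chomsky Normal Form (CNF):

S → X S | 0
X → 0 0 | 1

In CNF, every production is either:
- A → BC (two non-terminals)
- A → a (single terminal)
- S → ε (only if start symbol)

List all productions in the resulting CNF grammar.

S → 0; T0 → 0; X → 1; S → X S; X → T0 T0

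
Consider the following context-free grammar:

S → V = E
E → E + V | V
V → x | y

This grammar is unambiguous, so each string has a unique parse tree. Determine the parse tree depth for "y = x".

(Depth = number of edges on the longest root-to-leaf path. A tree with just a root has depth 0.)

3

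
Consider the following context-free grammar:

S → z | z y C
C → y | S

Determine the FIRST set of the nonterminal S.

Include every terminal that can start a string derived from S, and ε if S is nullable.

We compute FIRST(S) using the standard algorithm.
FIRST(C) = {y, z}
FIRST(S) = {z}
Therefore, FIRST(S) = {z}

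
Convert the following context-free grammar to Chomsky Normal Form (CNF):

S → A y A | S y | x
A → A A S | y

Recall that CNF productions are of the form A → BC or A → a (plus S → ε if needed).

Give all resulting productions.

TY → y; S → x; A → y; S → A X0; X0 → TY A; S → S TY; A → A X1; X1 → A S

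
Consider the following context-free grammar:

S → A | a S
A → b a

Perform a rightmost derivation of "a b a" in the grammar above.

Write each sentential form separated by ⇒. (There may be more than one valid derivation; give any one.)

S ⇒ a S ⇒ a A ⇒ a b a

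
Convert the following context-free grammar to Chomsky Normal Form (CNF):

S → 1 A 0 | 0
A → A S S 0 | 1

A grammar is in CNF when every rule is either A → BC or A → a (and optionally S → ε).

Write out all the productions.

T1 → 1; T0 → 0; S → 0; A → 1; S → T1 X0; X0 → A T0; A → A X1; X1 → S X2; X2 → S T0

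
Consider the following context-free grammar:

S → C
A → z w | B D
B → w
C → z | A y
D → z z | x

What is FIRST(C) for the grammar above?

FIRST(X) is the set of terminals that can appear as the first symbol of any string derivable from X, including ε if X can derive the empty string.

We compute FIRST(C) using the standard algorithm.
FIRST(A) = {w, z}
FIRST(B) = {w}
FIRST(C) = {w, z}
FIRST(D) = {x, z}
FIRST(S) = {w, z}
Therefore, FIRST(C) = {w, z}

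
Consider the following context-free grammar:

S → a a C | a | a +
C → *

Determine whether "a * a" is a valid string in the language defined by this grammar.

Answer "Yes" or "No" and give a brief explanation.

No - no valid derivation exists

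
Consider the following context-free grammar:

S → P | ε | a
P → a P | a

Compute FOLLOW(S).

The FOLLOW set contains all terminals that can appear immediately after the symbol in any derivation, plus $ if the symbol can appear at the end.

We compute FOLLOW(S) using the standard algorithm.
FOLLOW(S) starts with {$}.
FIRST(P) = {a}
FIRST(S) = {a, ε}
FOLLOW(P) = {$}
FOLLOW(S) = {$}
Therefore, FOLLOW(S) = {$}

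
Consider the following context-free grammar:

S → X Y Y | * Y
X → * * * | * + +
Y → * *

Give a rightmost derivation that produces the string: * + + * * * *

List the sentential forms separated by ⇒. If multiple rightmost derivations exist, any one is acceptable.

S ⇒ X Y Y ⇒ X Y * * ⇒ X * * * * ⇒ * + + * * * *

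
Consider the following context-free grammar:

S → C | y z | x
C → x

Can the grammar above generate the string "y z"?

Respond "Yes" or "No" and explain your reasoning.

Yes - a valid derivation exists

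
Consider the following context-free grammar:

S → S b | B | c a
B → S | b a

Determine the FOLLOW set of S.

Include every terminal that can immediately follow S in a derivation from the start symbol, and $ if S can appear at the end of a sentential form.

We compute FOLLOW(S) using the standard algorithm.
FOLLOW(S) starts with {$}.
FIRST(B) = {b, c}
FIRST(S) = {b, c}
FOLLOW(B) = {$, b}
FOLLOW(S) = {$, b}
Therefore, FOLLOW(S) = {$, b}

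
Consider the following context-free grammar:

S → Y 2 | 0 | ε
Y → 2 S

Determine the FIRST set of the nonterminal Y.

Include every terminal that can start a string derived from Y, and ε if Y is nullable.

We compute FIRST(Y) using the standard algorithm.
FIRST(S) = {0, 2, ε}
FIRST(Y) = {2}
Therefore, FIRST(Y) = {2}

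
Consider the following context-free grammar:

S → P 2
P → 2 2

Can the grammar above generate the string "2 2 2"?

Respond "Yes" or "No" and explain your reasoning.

Yes - a valid derivation exists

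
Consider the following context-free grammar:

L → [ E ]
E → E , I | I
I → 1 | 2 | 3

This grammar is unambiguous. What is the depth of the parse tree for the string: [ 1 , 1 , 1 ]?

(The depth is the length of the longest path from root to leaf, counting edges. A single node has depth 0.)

5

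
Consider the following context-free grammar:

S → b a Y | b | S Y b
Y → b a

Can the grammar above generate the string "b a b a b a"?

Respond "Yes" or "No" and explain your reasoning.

No - no valid derivation exists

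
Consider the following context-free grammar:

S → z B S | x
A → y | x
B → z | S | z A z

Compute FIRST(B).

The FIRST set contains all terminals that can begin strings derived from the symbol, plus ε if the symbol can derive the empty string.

We compute FIRST(B) using the standard algorithm.
FIRST(A) = {x, y}
FIRST(B) = {x, z}
FIRST(S) = {x, z}
Therefore, FIRST(B) = {x, z}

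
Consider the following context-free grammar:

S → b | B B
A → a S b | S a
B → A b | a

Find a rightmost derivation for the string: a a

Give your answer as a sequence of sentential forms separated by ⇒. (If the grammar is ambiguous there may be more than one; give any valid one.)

S ⇒ B B ⇒ B a ⇒ a a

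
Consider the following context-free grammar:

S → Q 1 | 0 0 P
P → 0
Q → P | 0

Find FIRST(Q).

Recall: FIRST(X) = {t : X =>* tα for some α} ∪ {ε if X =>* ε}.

We compute FIRST(Q) using the standard algorithm.
FIRST(P) = {0}
FIRST(Q) = {0}
FIRST(S) = {0}
Therefore, FIRST(Q) = {0}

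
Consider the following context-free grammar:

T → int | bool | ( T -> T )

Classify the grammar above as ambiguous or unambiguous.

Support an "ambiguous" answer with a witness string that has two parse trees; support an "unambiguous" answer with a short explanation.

Unambiguous - every string in the language has a unique parse tree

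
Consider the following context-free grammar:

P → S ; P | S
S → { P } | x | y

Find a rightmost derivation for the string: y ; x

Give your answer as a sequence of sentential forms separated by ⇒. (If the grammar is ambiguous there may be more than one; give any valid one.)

P ⇒ S ; P ⇒ S ; S ⇒ S ; x ⇒ y ; x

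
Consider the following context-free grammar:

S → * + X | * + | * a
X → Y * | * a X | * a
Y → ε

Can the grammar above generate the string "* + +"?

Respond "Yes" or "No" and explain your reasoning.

No - no valid derivation exists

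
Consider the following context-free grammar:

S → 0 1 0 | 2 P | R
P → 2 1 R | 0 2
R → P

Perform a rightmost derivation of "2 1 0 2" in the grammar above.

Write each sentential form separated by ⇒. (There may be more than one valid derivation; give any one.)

S ⇒ R ⇒ P ⇒ 2 1 R ⇒ 2 1 P ⇒ 2 1 0 2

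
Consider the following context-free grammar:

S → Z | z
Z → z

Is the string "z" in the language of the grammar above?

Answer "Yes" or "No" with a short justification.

Yes - a valid derivation exists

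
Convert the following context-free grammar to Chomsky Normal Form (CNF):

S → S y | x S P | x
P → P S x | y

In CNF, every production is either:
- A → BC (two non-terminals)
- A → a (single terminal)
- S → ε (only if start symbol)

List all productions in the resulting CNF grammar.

TY → y; TX → x; S → x; P → y; S → S TY; S → TX X0; X0 → S P; P → P X1; X1 → S TX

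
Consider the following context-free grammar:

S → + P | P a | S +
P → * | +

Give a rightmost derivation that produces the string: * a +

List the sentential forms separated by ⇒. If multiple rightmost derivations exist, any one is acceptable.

S ⇒ S + ⇒ P a + ⇒ * a +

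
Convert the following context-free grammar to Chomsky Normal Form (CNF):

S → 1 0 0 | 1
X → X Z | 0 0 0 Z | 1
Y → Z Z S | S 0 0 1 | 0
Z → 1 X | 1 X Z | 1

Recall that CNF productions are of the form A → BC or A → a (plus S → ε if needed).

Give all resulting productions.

T1 → 1; T0 → 0; S → 1; X → 1; Y → 0; Z → 1; S → T1 X0; X0 → T0 T0; X → X Z; X → T0 X1; X1 → T0 X2; X2 → T0 Z; Y → Z X3; X3 → Z S; Y → S X4; X4 → T0 X5; X5 → T0 T1; Z → T1 X; Z → T1 X6; X6 → X Z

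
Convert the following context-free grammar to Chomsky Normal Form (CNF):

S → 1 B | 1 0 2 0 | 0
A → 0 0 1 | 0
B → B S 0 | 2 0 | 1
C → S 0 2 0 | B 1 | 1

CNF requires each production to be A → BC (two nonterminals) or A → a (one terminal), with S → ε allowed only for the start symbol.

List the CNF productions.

T1 → 1; T0 → 0; T2 → 2; S → 0; A → 0; B → 1; C → 1; S → T1 B; S → T1 X0; X0 → T0 X1; X1 → T2 T0; A → T0 X2; X2 → T0 T1; B → B X3; X3 → S T0; B → T2 T0; C → S X4; X4 → T0 X5; X5 → T2 T0; C → B T1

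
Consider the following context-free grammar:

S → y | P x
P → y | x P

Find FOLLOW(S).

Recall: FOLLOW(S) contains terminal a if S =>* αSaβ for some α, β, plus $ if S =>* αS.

We compute FOLLOW(S) using the standard algorithm.
FOLLOW(S) starts with {$}.
FIRST(P) = {x, y}
FIRST(S) = {x, y}
FOLLOW(P) = {x}
FOLLOW(S) = {$}
Therefore, FOLLOW(S) = {$}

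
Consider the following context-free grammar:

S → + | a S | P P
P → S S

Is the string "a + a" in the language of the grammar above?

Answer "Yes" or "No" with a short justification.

No - no valid derivation exists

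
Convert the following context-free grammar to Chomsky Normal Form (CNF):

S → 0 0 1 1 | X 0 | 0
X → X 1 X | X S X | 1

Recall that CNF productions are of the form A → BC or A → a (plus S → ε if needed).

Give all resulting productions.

T0 → 0; T1 → 1; S → 0; X → 1; S → T0 X0; X0 → T0 X1; X1 → T1 T1; S → X T0; X → X X2; X2 → T1 X; X → X X3; X3 → S X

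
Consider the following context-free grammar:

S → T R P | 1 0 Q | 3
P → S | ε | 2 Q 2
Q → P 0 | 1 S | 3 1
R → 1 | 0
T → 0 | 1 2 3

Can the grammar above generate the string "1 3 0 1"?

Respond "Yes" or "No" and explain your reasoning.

No - no valid derivation exists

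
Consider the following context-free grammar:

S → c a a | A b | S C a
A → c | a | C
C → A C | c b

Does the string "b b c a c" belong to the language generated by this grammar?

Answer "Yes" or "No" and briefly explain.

No - no valid derivation exists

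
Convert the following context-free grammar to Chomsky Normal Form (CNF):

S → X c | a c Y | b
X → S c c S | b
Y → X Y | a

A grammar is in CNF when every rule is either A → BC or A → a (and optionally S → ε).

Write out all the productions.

TC → c; TA → a; S → b; X → b; Y → a; S → X TC; S → TA X0; X0 → TC Y; X → S X1; X1 → TC X2; X2 → TC S; Y → X Y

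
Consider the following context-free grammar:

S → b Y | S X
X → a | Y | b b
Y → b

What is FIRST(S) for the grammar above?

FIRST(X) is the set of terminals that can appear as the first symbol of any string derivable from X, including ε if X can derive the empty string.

We compute FIRST(S) using the standard algorithm.
FIRST(S) = {b}
FIRST(X) = {a, b}
FIRST(Y) = {b}
Therefore, FIRST(S) = {b}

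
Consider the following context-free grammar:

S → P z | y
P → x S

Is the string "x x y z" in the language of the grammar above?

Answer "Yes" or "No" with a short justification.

No - no valid derivation exists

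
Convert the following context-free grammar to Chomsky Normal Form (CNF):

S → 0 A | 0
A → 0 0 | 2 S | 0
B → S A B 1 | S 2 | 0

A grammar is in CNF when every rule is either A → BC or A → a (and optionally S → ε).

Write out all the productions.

T0 → 0; S → 0; T2 → 2; A → 0; T1 → 1; B → 0; S → T0 A; A → T0 T0; A → T2 S; B → S X0; X0 → A X1; X1 → B T1; B → S T2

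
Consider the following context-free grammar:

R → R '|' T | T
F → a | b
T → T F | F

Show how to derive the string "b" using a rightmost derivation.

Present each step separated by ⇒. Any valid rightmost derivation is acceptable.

R ⇒ T ⇒ F ⇒ b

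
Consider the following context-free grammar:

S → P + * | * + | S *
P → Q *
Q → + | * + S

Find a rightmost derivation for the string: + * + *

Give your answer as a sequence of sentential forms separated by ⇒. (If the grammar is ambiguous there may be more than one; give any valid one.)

S ⇒ P + * ⇒ Q * + * ⇒ + * + *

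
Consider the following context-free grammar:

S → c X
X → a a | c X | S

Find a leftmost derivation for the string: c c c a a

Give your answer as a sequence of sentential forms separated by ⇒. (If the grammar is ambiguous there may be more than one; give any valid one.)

S ⇒ c X ⇒ c c X ⇒ c c S ⇒ c c c X ⇒ c c c a a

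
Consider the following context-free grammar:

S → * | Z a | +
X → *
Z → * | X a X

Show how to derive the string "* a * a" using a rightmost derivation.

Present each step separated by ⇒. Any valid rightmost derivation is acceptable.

S ⇒ Z a ⇒ X a X a ⇒ X a * a ⇒ * a * a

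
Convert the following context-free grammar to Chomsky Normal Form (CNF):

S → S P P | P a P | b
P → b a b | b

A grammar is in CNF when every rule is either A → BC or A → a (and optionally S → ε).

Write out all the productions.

TA → a; S → b; TB → b; P → b; S → S X0; X0 → P P; S → P X1; X1 → TA P; P → TB X2; X2 → TA TB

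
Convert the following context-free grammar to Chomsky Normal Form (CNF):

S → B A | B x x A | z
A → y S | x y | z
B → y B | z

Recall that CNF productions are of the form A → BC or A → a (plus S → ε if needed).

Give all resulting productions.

TX → x; S → z; TY → y; A → z; B → z; S → B A; S → B X0; X0 → TX X1; X1 → TX A; A → TY S; A → TX TY; B → TY B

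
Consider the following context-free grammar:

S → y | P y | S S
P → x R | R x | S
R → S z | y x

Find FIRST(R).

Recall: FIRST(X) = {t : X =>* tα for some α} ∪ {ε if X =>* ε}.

We compute FIRST(R) using the standard algorithm.
FIRST(P) = {x, y}
FIRST(R) = {x, y}
FIRST(S) = {x, y}
Therefore, FIRST(R) = {x, y}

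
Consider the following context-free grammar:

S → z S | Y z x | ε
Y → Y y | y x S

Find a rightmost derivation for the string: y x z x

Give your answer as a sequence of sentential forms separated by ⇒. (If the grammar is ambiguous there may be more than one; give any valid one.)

S ⇒ Y z x ⇒ y x S z x ⇒ y x z x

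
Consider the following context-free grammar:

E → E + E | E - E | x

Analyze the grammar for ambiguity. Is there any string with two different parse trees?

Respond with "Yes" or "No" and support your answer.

Yes - the string 'x + x - x + x' has two distinct parse trees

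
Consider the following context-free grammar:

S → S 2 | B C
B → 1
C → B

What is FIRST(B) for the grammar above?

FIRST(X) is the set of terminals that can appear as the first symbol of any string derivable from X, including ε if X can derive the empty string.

We compute FIRST(B) using the standard algorithm.
FIRST(B) = {1}
FIRST(C) = {1}
FIRST(S) = {1}
Therefore, FIRST(B) = {1}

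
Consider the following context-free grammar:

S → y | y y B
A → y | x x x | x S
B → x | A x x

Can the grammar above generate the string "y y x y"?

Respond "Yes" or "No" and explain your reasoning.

No - no valid derivation exists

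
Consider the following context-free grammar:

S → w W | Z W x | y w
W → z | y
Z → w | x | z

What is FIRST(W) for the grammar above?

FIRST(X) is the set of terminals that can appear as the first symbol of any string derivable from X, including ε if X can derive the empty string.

We compute FIRST(W) using the standard algorithm.
FIRST(S) = {w, x, y, z}
FIRST(W) = {y, z}
FIRST(Z) = {w, x, z}
Therefore, FIRST(W) = {y, z}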